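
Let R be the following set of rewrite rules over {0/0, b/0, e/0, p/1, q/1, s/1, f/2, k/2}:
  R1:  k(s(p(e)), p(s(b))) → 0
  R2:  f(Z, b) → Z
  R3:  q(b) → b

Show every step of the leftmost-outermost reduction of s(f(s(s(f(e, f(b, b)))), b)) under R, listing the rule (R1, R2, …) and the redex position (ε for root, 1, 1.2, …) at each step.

1. s(f(s(s(f(e, f(b, b)))), b))  →  s(s(s(f(e, f(b, b)))))   [R2 at 1]
2. s(s(s(f(e, f(b, b)))))  →  s(s(s(f(e, b))))   [R2 at 1.1.1.2]
3. s(s(s(f(e, b))))  →  s(s(s(e)))   [R2 at 1.1.1]

s(s(s(e)))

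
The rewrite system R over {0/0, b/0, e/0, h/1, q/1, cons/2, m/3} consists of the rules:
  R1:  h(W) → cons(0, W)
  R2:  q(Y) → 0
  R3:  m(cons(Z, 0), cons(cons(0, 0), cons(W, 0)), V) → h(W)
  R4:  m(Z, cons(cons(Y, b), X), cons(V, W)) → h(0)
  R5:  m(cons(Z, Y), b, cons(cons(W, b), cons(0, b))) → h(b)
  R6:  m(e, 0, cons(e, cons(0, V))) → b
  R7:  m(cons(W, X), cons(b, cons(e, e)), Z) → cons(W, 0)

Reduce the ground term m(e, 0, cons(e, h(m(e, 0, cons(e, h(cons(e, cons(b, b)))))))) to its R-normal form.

1. m(e, 0, cons(e, h(m(e, 0, cons(e, h(cons(e, cons(b, b))))))))  →  m(e, 0, cons(e, cons(0, m(e, 0, cons(e, h(cons(e, cons(b, b))))))))   [R1 at 3.2]
2. m(e, 0, cons(e, cons(0, m(e, 0, cons(e, h(cons(e, cons(b, b))))))))  →  b   [R6 at ε]

b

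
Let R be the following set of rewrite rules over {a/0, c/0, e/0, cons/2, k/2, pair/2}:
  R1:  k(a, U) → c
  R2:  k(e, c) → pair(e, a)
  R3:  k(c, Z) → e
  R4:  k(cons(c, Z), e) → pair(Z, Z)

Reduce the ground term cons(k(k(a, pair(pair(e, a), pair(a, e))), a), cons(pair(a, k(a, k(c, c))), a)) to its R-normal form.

1. cons(k(k(a, pair(pair(e, a), pair(a, e))), a), cons(pair(a, k(a, k(c, c))), a))  →  cons(k(c, a), cons(pair(a, k(a, k(c, c))), a))   [R1 at 1.1]
2. cons(k(c, a), cons(pair(a, k(a, k(c, c))), a))  →  cons(e, cons(pair(a, k(a, k(c, c))), a))   [R3 at 1]
3. cons(e, cons(pair(a, k(a, k(c, c))), a))  →  cons(e, cons(pair(a, c), a))   [R1 at 2.1.2]

cons(e, cons(pair(a, c), a))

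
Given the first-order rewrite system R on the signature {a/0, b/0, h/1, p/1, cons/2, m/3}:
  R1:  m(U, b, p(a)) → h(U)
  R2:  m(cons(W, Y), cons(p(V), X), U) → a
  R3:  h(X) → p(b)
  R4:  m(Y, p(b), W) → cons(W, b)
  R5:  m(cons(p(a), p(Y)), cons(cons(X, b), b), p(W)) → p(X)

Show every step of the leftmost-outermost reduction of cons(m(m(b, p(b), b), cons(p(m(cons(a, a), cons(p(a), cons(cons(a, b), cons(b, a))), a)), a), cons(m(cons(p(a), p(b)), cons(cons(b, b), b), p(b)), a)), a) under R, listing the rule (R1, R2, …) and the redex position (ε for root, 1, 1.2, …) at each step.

1. cons(m(m(b, p(b), b), cons(p(m(cons(a, a), cons(p(a), cons(cons(a, b), cons(b, a))), a)), a), cons(m(cons(p(a), p(b)), cons(cons(b, b), b), p(b)), a)), a)  →  cons(m(cons(b, b), cons(p(m(cons(a, a), cons(p(a), cons(cons(a, b), cons(b, a))), a)), a), cons(m(cons(p(a), p(b)), cons(cons(b, b), b), p(b)), a)), a)   [R4 at 1.1]
2. cons(m(cons(b, b), cons(p(m(cons(a, a), cons(p(a), cons(cons(a, b), cons(b, a))), a)), a), cons(m(cons(p(a), p(b)), cons(cons(b, b), b), p(b)), a)), a)  →  cons(a, a)   [R2 at 1]

cons(a, a)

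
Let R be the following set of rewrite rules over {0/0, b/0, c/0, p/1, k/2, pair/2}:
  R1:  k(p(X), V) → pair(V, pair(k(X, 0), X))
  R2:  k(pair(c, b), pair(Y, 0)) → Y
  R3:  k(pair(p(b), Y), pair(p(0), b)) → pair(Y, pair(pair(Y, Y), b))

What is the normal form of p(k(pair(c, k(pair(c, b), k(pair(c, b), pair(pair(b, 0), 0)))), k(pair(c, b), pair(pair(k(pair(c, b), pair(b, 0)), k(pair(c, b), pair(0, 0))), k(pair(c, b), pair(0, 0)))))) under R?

1. p(k(pair(c, k(pair(c, b), k(pair(c, b), pair(pair(b, 0), 0)))), k(pair(c, b), pair(pair(k(pair(c, b), pair(b, 0)), k(pair(c, b), pair(0, 0))), k(pair(c, b), pair(0, 0))))))  →  p(k(pair(c, k(pair(c, b), pair(b, 0))), k(pair(c, b), pair(pair(k(pair(c, b), pair(b, 0)), k(pair(c, b), pair(0, 0))), k(pair(c, b), pair(0, 0))))))   [R2 at 1.1.2.2]
2. p(k(pair(c, k(pair(c, b), pair(b, 0))), k(pair(c, b), pair(pair(k(pair(c, b), pair(b, 0)), k(pair(c, b), pair(0, 0))), k(pair(c, b), pair(0, 0))))))  →  p(k(pair(c, b), k(pair(c, b), pair(pair(k(pair(c, b), pair(b, 0)), k(pair(c, b), pair(0, 0))), k(pair(c, b), pair(0, 0))))))   [R2 at 1.1.2]
3. p(k(pair(c, b), k(pair(c, b), pair(pair(k(pair(c, b), pair(b, 0)), k(pair(c, b), pair(0, 0))), k(pair(c, b), pair(0, 0))))))  →  p(k(pair(c, b), k(pair(c, b), pair(pair(b, k(pair(c, b), pair(0, 0))), k(pair(c, b), pair(0, 0))))))   [R2 at 1.2.2.1.1]
4. p(k(pair(c, b), k(pair(c, b), pair(pair(b, k(pair(c, b), pair(0, 0))), k(pair(c, b), pair(0, 0))))))  →  p(k(pair(c, b), k(pair(c, b), pair(pair(b, 0), k(pair(c, b), pair(0, 0))))))   [R2 at 1.2.2.1.2]
5. p(k(pair(c, b), k(pair(c, b), pair(pair(b, 0), k(pair(c, b), pair(0, 0))))))  →  p(k(pair(c, b), k(pair(c, b), pair(pair(b, 0), 0))))   [R2 at 1.2.2.2]
6. p(k(pair(c, b), k(pair(c, b), pair(pair(b, 0), 0))))  →  p(k(pair(c, b), pair(b, 0)))   [R2 at 1.2]
7. p(k(pair(c, b), pair(b, 0)))  →  p(b)   [R2 at 1]

p(b)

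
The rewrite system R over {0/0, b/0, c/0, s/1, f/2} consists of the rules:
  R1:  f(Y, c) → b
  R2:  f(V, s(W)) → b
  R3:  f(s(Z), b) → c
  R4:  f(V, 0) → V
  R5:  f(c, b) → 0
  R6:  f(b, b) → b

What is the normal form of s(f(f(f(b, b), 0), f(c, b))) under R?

1. s(f(f(f(b, b), 0), f(c, b)))  →  s(f(f(b, b), f(c, b)))   [R4 at 1.1]
2. s(f(f(b, b), f(c, b)))  →  s(f(b, f(c, b)))   [R6 at 1.1]
3. s(f(b, f(c, b)))  →  s(f(b, 0))   [R5 at 1.2]
4. s(f(b, 0))  →  s(b)   [R4 at 1]

s(b)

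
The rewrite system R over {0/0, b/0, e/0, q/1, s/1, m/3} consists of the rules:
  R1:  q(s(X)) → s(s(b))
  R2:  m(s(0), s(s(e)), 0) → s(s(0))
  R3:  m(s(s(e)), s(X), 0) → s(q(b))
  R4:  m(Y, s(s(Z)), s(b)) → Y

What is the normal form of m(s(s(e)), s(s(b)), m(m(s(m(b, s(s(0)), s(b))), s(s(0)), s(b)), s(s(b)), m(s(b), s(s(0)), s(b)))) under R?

s(s(e))

1. m(s(s(e)), s(s(b)), m(m(s(m(b, s(s(0)), s(b))), s(s(0)), s(b)), s(s(b)), m(s(b), s(s(0)), s(b))))  →  m(s(s(e)), s(s(b)), m(s(m(b, s(s(0)), s(b))), s(s(b)), m(s(b), s(s(0)), s(b))))   [R4 at 3.1]
2. m(s(s(e)), s(s(b)), m(s(m(b, s(s(0)), s(b))), s(s(b)), m(s(b), s(s(0)), s(b))))  →  m(s(s(e)), s(s(b)), m(s(b), s(s(b)), m(s(b), s(s(0)), s(b))))   [R4 at 3.1.1]
3. m(s(s(e)), s(s(b)), m(s(b), s(s(b)), m(s(b), s(s(0)), s(b))))  →  m(s(s(e)), s(s(b)), m(s(b), s(s(b)), s(b)))   [R4 at 3.3]
4. m(s(s(e)), s(s(b)), m(s(b), s(s(b)), s(b)))  →  m(s(s(e)), s(s(b)), s(b))   [R4 at 3]
5. m(s(s(e)), s(s(b)), s(b))  →  s(s(e))   [R4 at ε]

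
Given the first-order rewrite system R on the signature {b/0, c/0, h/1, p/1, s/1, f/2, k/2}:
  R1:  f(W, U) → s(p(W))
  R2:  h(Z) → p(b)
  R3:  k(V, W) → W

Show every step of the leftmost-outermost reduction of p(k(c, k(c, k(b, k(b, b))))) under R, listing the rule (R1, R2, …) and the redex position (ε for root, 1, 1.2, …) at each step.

p(b)

1. p(k(c, k(c, k(b, k(b, b)))))  →  p(k(c, k(b, k(b, b))))   [R3 at 1]
2. p(k(c, k(b, k(b, b))))  →  p(k(b, k(b, b)))   [R3 at 1]
3. p(k(b, k(b, b)))  →  p(k(b, b))   [R3 at 1]
4. p(k(b, b))  →  p(b)   [R3 at 1]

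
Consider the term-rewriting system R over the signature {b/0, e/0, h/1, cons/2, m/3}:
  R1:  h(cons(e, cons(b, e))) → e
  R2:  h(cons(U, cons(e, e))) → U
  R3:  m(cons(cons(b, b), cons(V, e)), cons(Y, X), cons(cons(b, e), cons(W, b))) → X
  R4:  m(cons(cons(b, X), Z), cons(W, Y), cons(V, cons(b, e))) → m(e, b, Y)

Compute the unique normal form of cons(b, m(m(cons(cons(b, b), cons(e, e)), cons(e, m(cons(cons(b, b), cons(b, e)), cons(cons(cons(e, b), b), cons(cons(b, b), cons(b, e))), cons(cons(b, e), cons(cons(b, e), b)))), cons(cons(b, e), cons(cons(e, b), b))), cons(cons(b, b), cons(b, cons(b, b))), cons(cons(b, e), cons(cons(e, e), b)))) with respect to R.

1. cons(b, m(m(cons(cons(b, b), cons(e, e)), cons(e, m(cons(cons(b, b), cons(b, e)), cons(cons(cons(e, b), b), cons(cons(b, b), cons(b, e))), cons(cons(b, e), cons(cons(b, e), b)))), cons(cons(b, e), cons(cons(e, b), b))), cons(cons(b, b), cons(b, cons(b, b))), cons(cons(b, e), cons(cons(e, e), b))))  →  cons(b, m(m(cons(cons(b, b), cons(b, e)), cons(cons(cons(e, b), b), cons(cons(b, b), cons(b, e))), cons(cons(b, e), cons(cons(b, e), b))), cons(cons(b, b), cons(b, cons(b, b))), cons(cons(b, e), cons(cons(e, e), b))))   [R3 at 2.1]
2. cons(b, m(m(cons(cons(b, b), cons(b, e)), cons(cons(cons(e, b), b), cons(cons(b, b), cons(b, e))), cons(cons(b, e), cons(cons(b, e), b))), cons(cons(b, b), cons(b, cons(b, b))), cons(cons(b, e), cons(cons(e, e), b))))  →  cons(b, m(cons(cons(b, b), cons(b, e)), cons(cons(b, b), cons(b, cons(b, b))), cons(cons(b, e), cons(cons(e, e), b))))   [R3 at 2.1]
3. cons(b, m(cons(cons(b, b), cons(b, e)), cons(cons(b, b), cons(b, cons(b, b))), cons(cons(b, e), cons(cons(e, e), b))))  →  cons(b, cons(b, cons(b, b)))   [R3 at 2]

cons(b, cons(b, cons(b, b)))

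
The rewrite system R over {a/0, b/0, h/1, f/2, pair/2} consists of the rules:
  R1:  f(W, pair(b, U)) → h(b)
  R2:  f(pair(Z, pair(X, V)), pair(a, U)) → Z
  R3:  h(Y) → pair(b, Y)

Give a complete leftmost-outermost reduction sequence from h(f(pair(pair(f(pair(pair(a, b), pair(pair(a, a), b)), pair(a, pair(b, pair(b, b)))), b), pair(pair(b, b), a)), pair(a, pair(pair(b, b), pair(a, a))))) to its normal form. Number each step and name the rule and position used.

1. h(f(pair(pair(f(pair(pair(a, b), pair(pair(a, a), b)), pair(a, pair(b, pair(b, b)))), b), pair(pair(b, b), a)), pair(a, pair(pair(b, b), pair(a, a)))))  →  pair(b, f(pair(pair(f(pair(pair(a, b), pair(pair(a, a), b)), pair(a, pair(b, pair(b, b)))), b), pair(pair(b, b), a)), pair(a, pair(pair(b, b), pair(a, a)))))   [R3 at ε]
2. pair(b, f(pair(pair(f(pair(pair(a, b), pair(pair(a, a), b)), pair(a, pair(b, pair(b, b)))), b), pair(pair(b, b), a)), pair(a, pair(pair(b, b), pair(a, a)))))  →  pair(b, pair(f(pair(pair(a, b), pair(pair(a, a), b)), pair(a, pair(b, pair(b, b)))), b))   [R2 at 2]
3. pair(b, pair(f(pair(pair(a, b), pair(pair(a, a), b)), pair(a, pair(b, pair(b, b)))), b))  →  pair(b, pair(pair(a, b), b))   [R2 at 2.1]

pair(b, pair(pair(a, b), b))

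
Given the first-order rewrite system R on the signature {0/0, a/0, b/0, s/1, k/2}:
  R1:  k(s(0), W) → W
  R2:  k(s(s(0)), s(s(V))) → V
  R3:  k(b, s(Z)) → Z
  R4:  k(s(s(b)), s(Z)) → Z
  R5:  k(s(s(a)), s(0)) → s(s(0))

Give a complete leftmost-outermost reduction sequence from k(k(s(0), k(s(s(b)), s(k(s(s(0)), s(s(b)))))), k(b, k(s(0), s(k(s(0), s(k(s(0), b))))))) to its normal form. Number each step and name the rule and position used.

1. k(k(s(0), k(s(s(b)), s(k(s(s(0)), s(s(b)))))), k(b, k(s(0), s(k(s(0), s(k(s(0), b)))))))  →  k(k(s(s(b)), s(k(s(s(0)), s(s(b))))), k(b, k(s(0), s(k(s(0), s(k(s(0), b)))))))   [R1 at 1]
2. k(k(s(s(b)), s(k(s(s(0)), s(s(b))))), k(b, k(s(0), s(k(s(0), s(k(s(0), b)))))))  →  k(k(s(s(0)), s(s(b))), k(b, k(s(0), s(k(s(0), s(k(s(0), b)))))))   [R4 at 1]
3. k(k(s(s(0)), s(s(b))), k(b, k(s(0), s(k(s(0), s(k(s(0), b)))))))  →  k(b, k(b, k(s(0), s(k(s(0), s(k(s(0), b)))))))   [R2 at 1]
4. k(b, k(b, k(s(0), s(k(s(0), s(k(s(0), b)))))))  →  k(b, k(b, s(k(s(0), s(k(s(0), b))))))   [R1 at 2.2]
5. k(b, k(b, s(k(s(0), s(k(s(0), b))))))  →  k(b, k(s(0), s(k(s(0), b))))   [R3 at 2]
6. k(b, k(s(0), s(k(s(0), b))))  →  k(b, s(k(s(0), b)))   [R1 at 2]
7. k(b, s(k(s(0), b)))  →  k(s(0), b)   [R3 at ε]
8. k(s(0), b)  →  b   [R1 at ε]

b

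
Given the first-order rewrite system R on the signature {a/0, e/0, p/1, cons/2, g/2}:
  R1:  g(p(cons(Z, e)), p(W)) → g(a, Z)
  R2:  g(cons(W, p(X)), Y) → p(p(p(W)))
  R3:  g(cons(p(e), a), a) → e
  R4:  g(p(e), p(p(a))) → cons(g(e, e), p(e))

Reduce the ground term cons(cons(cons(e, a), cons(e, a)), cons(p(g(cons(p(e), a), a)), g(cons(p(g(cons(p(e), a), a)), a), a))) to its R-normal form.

1. cons(cons(cons(e, a), cons(e, a)), cons(p(g(cons(p(e), a), a)), g(cons(p(g(cons(p(e), a), a)), a), a)))  →  cons(cons(cons(e, a), cons(e, a)), cons(p(e), g(cons(p(g(cons(p(e), a), a)), a), a)))   [R3 at 2.1.1]
2. cons(cons(cons(e, a), cons(e, a)), cons(p(e), g(cons(p(g(cons(p(e), a), a)), a), a)))  →  cons(cons(cons(e, a), cons(e, a)), cons(p(e), g(cons(p(e), a), a)))   [R3 at 2.2.1.1.1]
3. cons(cons(cons(e, a), cons(e, a)), cons(p(e), g(cons(p(e), a), a)))  →  cons(cons(cons(e, a), cons(e, a)), cons(p(e), e))   [R3 at 2.2]

cons(cons(cons(e, a), cons(e, a)), cons(p(e), e))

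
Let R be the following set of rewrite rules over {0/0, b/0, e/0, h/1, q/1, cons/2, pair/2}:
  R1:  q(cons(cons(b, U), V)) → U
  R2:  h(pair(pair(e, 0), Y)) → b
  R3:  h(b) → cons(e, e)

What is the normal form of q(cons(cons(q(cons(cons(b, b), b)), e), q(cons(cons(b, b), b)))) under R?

e

1. q(cons(cons(q(cons(cons(b, b), b)), e), q(cons(cons(b, b), b))))  →  q(cons(cons(b, e), q(cons(cons(b, b), b))))   [R1 at 1.1.1]
2. q(cons(cons(b, e), q(cons(cons(b, b), b))))  →  e   [R1 at ε]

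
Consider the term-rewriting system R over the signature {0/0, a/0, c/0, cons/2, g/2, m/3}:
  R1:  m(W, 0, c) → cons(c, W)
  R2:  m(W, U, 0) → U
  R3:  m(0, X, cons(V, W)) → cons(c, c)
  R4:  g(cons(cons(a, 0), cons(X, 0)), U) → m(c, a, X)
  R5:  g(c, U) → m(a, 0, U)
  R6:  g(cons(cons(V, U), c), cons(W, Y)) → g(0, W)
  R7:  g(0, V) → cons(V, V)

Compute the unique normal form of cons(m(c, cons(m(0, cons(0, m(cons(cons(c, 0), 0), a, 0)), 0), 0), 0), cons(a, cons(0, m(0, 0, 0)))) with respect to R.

1. cons(m(c, cons(m(0, cons(0, m(cons(cons(c, 0), 0), a, 0)), 0), 0), 0), cons(a, cons(0, m(0, 0, 0))))  →  cons(cons(m(0, cons(0, m(cons(cons(c, 0), 0), a, 0)), 0), 0), cons(a, cons(0, m(0, 0, 0))))   [R2 at 1]
2. cons(cons(m(0, cons(0, m(cons(cons(c, 0), 0), a, 0)), 0), 0), cons(a, cons(0, m(0, 0, 0))))  →  cons(cons(cons(0, m(cons(cons(c, 0), 0), a, 0)), 0), cons(a, cons(0, m(0, 0, 0))))   [R2 at 1.1]
3. cons(cons(cons(0, m(cons(cons(c, 0), 0), a, 0)), 0), cons(a, cons(0, m(0, 0, 0))))  →  cons(cons(cons(0, a), 0), cons(a, cons(0, m(0, 0, 0))))   [R2 at 1.1.2]
4. cons(cons(cons(0, a), 0), cons(a, cons(0, m(0, 0, 0))))  →  cons(cons(cons(0, a), 0), cons(a, cons(0, 0)))   [R2 at 2.2.2]

cons(cons(cons(0, a), 0), cons(a, cons(0, 0)))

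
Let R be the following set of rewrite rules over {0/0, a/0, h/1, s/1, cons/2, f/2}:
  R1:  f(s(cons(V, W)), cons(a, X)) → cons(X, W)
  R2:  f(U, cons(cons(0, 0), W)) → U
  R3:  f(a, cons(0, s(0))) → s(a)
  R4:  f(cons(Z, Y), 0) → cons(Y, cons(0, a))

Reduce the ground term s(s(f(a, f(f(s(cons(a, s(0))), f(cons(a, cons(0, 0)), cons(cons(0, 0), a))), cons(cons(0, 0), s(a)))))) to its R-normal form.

1. s(s(f(a, f(f(s(cons(a, s(0))), f(cons(a, cons(0, 0)), cons(cons(0, 0), a))), cons(cons(0, 0), s(a))))))  →  s(s(f(a, f(s(cons(a, s(0))), f(cons(a, cons(0, 0)), cons(cons(0, 0), a))))))   [R2 at 1.1.2]
2. s(s(f(a, f(s(cons(a, s(0))), f(cons(a, cons(0, 0)), cons(cons(0, 0), a))))))  →  s(s(f(a, f(s(cons(a, s(0))), cons(a, cons(0, 0))))))   [R2 at 1.1.2.2]
3. s(s(f(a, f(s(cons(a, s(0))), cons(a, cons(0, 0))))))  →  s(s(f(a, cons(cons(0, 0), s(0)))))   [R1 at 1.1.2]
4. s(s(f(a, cons(cons(0, 0), s(0)))))  →  s(s(a))   [R2 at 1.1]

s(s(a))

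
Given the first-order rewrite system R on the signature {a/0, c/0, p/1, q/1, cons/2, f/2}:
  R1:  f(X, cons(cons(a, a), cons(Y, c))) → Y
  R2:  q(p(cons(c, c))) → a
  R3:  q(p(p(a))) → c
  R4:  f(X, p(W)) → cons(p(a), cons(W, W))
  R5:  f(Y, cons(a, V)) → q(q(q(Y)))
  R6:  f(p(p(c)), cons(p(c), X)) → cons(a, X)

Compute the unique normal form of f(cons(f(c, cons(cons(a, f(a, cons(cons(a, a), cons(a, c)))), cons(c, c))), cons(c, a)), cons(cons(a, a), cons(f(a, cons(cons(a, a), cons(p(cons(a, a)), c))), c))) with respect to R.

p(cons(a, a))

1. f(cons(f(c, cons(cons(a, f(a, cons(cons(a, a), cons(a, c)))), cons(c, c))), cons(c, a)), cons(cons(a, a), cons(f(a, cons(cons(a, a), cons(p(cons(a, a)), c))), c)))  →  f(a, cons(cons(a, a), cons(p(cons(a, a)), c)))   [R1 at ε]
2. f(a, cons(cons(a, a), cons(p(cons(a, a)), c)))  →  p(cons(a, a))   [R1 at ε]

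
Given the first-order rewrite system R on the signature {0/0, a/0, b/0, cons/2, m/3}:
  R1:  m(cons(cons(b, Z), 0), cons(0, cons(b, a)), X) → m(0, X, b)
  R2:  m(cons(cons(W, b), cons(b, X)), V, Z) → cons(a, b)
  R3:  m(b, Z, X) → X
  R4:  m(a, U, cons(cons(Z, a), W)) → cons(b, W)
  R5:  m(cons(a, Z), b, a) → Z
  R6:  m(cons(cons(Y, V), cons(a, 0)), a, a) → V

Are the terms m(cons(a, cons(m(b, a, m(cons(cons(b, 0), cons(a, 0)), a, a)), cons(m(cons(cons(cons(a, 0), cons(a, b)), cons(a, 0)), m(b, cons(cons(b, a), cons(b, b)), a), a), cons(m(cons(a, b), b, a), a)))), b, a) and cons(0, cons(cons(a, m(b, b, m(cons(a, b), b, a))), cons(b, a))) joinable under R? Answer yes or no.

yes — NF(t₁) = cons(0, cons(cons(a, b), cons(b, a))), NF(t₂) = cons(0, cons(cons(a, b), cons(b, a)))

Reduce t₁ = m(cons(a, cons(m(b, a, m(cons(cons(b, 0), cons(a, 0)), a, a)), cons(m(cons(cons(cons(a, 0), cons(a, b)), cons(a, 0)), m(b, cons(cons(b, a), cons(b, b)), a), a), cons(m(cons(a, b), b, a), a)))), b, a):
1. m(cons(a, cons(m(b, a, m(cons(cons(b, 0), cons(a, 0)), a, a)), cons(m(cons(cons(cons(a, 0), cons(a, b)), cons(a, 0)), m(b, cons(cons(b, a), cons(b, b)), a), a), cons(m(cons(a, b), b, a), a)))), b, a)  →  cons(m(b, a, m(cons(cons(b, 0), cons(a, 0)), a, a)), cons(m(cons(cons(cons(a, 0), cons(a, b)), cons(a, 0)), m(b, cons(cons(b, a), cons(b, b)), a), a), cons(m(cons(a, b), b, a), a)))   [R5 at ε]
2. cons(m(b, a, m(cons(cons(b, 0), cons(a, 0)), a, a)), cons(m(cons(cons(cons(a, 0), cons(a, b)), cons(a, 0)), m(b, cons(cons(b, a), cons(b, b)), a), a), cons(m(cons(a, b), b, a), a)))  →  cons(m(cons(cons(b, 0), cons(a, 0)), a, a), cons(m(cons(cons(cons(a, 0), cons(a, b)), cons(a, 0)), m(b, cons(cons(b, a), cons(b, b)), a), a), cons(m(cons(a, b), b, a), a)))   [R3 at 1]
3. cons(m(cons(cons(b, 0), cons(a, 0)), a, a), cons(m(cons(cons(cons(a, 0), cons(a, b)), cons(a, 0)), m(b, cons(cons(b, a), cons(b, b)), a), a), cons(m(cons(a, b), b, a), a)))  →  cons(0, cons(m(cons(cons(cons(a, 0), cons(a, b)), cons(a, 0)), m(b, cons(cons(b, a), cons(b, b)), a), a), cons(m(cons(a, b), b, a), a)))   [R6 at 1]
4. cons(0, cons(m(cons(cons(cons(a, 0), cons(a, b)), cons(a, 0)), m(b, cons(cons(b, a), cons(b, b)), a), a), cons(m(cons(a, b), b, a), a)))  →  cons(0, cons(m(cons(cons(cons(a, 0), cons(a, b)), cons(a, 0)), a, a), cons(m(cons(a, b), b, a), a)))   [R3 at 2.1.2]
5. cons(0, cons(m(cons(cons(cons(a, 0), cons(a, b)), cons(a, 0)), a, a), cons(m(cons(a, b), b, a), a)))  →  cons(0, cons(cons(a, b), cons(m(cons(a, b), b, a), a)))   [R6 at 2.1]
6. cons(0, cons(cons(a, b), cons(m(cons(a, b), b, a), a)))  →  cons(0, cons(cons(a, b), cons(b, a)))   [R5 at 2.2.1]

Reduce t₂ = cons(0, cons(cons(a, m(b, b, m(cons(a, b), b, a))), cons(b, a))):
1. cons(0, cons(cons(a, m(b, b, m(cons(a, b), b, a))), cons(b, a)))  →  cons(0, cons(cons(a, m(cons(a, b), b, a)), cons(b, a)))   [R3 at 2.1.2]
2. cons(0, cons(cons(a, m(cons(a, b), b, a)), cons(b, a)))  →  cons(0, cons(cons(a, b), cons(b, a)))   [R5 at 2.1.2]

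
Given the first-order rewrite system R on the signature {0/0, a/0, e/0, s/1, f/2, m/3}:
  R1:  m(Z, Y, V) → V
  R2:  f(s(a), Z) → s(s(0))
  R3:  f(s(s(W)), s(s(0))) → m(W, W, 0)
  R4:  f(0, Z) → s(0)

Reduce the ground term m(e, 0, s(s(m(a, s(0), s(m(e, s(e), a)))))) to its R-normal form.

s(s(s(a)))

1. m(e, 0, s(s(m(a, s(0), s(m(e, s(e), a))))))  →  s(s(m(a, s(0), s(m(e, s(e), a)))))   [R1 at ε]
2. s(s(m(a, s(0), s(m(e, s(e), a)))))  →  s(s(s(m(e, s(e), a))))   [R1 at 1.1]
3. s(s(s(m(e, s(e), a))))  →  s(s(s(a)))   [R1 at 1.1.1]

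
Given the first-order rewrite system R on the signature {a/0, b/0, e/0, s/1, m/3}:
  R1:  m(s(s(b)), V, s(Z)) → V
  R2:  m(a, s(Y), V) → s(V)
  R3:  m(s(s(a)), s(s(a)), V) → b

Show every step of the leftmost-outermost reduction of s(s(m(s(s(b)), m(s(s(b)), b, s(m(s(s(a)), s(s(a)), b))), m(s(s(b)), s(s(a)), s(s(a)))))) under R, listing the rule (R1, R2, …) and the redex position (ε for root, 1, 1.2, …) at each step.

1. s(s(m(s(s(b)), m(s(s(b)), b, s(m(s(s(a)), s(s(a)), b))), m(s(s(b)), s(s(a)), s(s(a))))))  →  s(s(m(s(s(b)), b, m(s(s(b)), s(s(a)), s(s(a))))))   [R1 at 1.1.2]
2. s(s(m(s(s(b)), b, m(s(s(b)), s(s(a)), s(s(a))))))  →  s(s(m(s(s(b)), b, s(s(a)))))   [R1 at 1.1.3]
3. s(s(m(s(s(b)), b, s(s(a)))))  →  s(s(b))   [R1 at 1.1]

s(s(b))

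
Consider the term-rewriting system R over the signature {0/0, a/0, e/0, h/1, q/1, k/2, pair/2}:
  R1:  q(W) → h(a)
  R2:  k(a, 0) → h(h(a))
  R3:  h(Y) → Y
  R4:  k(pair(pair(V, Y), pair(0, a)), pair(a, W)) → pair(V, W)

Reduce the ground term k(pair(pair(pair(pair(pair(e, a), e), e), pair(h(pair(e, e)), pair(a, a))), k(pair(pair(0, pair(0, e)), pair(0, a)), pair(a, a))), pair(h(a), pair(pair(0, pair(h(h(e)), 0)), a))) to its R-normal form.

1. k(pair(pair(pair(pair(pair(e, a), e), e), pair(h(pair(e, e)), pair(a, a))), k(pair(pair(0, pair(0, e)), pair(0, a)), pair(a, a))), pair(h(a), pair(pair(0, pair(h(h(e)), 0)), a)))  →  k(pair(pair(pair(pair(pair(e, a), e), e), pair(pair(e, e), pair(a, a))), k(pair(pair(0, pair(0, e)), pair(0, a)), pair(a, a))), pair(h(a), pair(pair(0, pair(h(h(e)), 0)), a)))   [R3 at 1.1.2.1]
2. k(pair(pair(pair(pair(pair(e, a), e), e), pair(pair(e, e), pair(a, a))), k(pair(pair(0, pair(0, e)), pair(0, a)), pair(a, a))), pair(h(a), pair(pair(0, pair(h(h(e)), 0)), a)))  →  k(pair(pair(pair(pair(pair(e, a), e), e), pair(pair(e, e), pair(a, a))), pair(0, a)), pair(h(a), pair(pair(0, pair(h(h(e)), 0)), a)))   [R4 at 1.2]
3. k(pair(pair(pair(pair(pair(e, a), e), e), pair(pair(e, e), pair(a, a))), pair(0, a)), pair(h(a), pair(pair(0, pair(h(h(e)), 0)), a)))  →  k(pair(pair(pair(pair(pair(e, a), e), e), pair(pair(e, e), pair(a, a))), pair(0, a)), pair(a, pair(pair(0, pair(h(h(e)), 0)), a)))   [R3 at 2.1]
4. k(pair(pair(pair(pair(pair(e, a), e), e), pair(pair(e, e), pair(a, a))), pair(0, a)), pair(a, pair(pair(0, pair(h(h(e)), 0)), a)))  →  pair(pair(pair(pair(e, a), e), e), pair(pair(0, pair(h(h(e)), 0)), a))   [R4 at ε]
5. pair(pair(pair(pair(e, a), e), e), pair(pair(0, pair(h(h(e)), 0)), a))  →  pair(pair(pair(pair(e, a), e), e), pair(pair(0, pair(h(e), 0)), a))   [R3 at 2.1.2.1]
6. pair(pair(pair(pair(e, a), e), e), pair(pair(0, pair(h(e), 0)), a))  →  pair(pair(pair(pair(e, a), e), e), pair(pair(0, pair(e, 0)), a))   [R3 at 2.1.2.1]

pair(pair(pair(pair(e, a), e), e), pair(pair(0, pair(e, 0)), a))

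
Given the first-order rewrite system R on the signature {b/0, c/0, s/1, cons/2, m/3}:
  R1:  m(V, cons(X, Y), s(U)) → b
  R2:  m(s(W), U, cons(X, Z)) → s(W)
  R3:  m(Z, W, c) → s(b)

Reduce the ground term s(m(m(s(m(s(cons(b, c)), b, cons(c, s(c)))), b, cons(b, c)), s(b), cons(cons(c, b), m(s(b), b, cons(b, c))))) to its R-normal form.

s(s(s(cons(b, c))))

1. s(m(m(s(m(s(cons(b, c)), b, cons(c, s(c)))), b, cons(b, c)), s(b), cons(cons(c, b), m(s(b), b, cons(b, c)))))  →  s(m(s(m(s(cons(b, c)), b, cons(c, s(c)))), s(b), cons(cons(c, b), m(s(b), b, cons(b, c)))))   [R2 at 1.1]
2. s(m(s(m(s(cons(b, c)), b, cons(c, s(c)))), s(b), cons(cons(c, b), m(s(b), b, cons(b, c)))))  →  s(s(m(s(cons(b, c)), b, cons(c, s(c)))))   [R2 at 1]
3. s(s(m(s(cons(b, c)), b, cons(c, s(c)))))  →  s(s(s(cons(b, c))))   [R2 at 1.1]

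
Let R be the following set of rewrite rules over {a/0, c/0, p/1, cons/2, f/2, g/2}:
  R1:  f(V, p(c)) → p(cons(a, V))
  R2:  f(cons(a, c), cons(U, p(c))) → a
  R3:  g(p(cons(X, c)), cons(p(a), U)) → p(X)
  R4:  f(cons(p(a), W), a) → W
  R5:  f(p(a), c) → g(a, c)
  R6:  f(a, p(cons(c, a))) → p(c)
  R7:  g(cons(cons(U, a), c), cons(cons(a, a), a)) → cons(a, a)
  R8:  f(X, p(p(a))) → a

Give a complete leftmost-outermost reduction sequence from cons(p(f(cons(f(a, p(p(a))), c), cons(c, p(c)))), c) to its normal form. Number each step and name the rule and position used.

cons(p(a), c)

1. cons(p(f(cons(f(a, p(p(a))), c), cons(c, p(c)))), c)  →  cons(p(f(cons(a, c), cons(c, p(c)))), c)   [R8 at 1.1.1.1]
2. cons(p(f(cons(a, c), cons(c, p(c)))), c)  →  cons(p(a), c)   [R2 at 1.1]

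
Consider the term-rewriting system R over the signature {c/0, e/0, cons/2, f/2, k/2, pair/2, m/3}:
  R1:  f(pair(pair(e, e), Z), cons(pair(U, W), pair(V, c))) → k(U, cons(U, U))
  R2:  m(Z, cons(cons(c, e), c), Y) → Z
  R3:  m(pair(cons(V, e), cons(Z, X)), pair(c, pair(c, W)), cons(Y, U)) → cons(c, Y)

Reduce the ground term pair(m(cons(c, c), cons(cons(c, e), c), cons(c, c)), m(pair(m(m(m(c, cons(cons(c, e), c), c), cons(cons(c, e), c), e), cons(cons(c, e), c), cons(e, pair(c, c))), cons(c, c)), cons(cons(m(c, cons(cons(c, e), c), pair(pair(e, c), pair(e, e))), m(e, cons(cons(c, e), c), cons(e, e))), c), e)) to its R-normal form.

pair(cons(c, c), pair(c, cons(c, c)))

1. pair(m(cons(c, c), cons(cons(c, e), c), cons(c, c)), m(pair(m(m(m(c, cons(cons(c, e), c), c), cons(cons(c, e), c), e), cons(cons(c, e), c), cons(e, pair(c, c))), cons(c, c)), cons(cons(m(c, cons(cons(c, e), c), pair(pair(e, c), pair(e, e))), m(e, cons(cons(c, e), c), cons(e, e))), c), e))  →  pair(cons(c, c), m(pair(m(m(m(c, cons(cons(c, e), c), c), cons(cons(c, e), c), e), cons(cons(c, e), c), cons(e, pair(c, c))), cons(c, c)), cons(cons(m(c, cons(cons(c, e), c), pair(pair(e, c), pair(e, e))), m(e, cons(cons(c, e), c), cons(e, e))), c), e))   [R2 at 1]
2. pair(cons(c, c), m(pair(m(m(m(c, cons(cons(c, e), c), c), cons(cons(c, e), c), e), cons(cons(c, e), c), cons(e, pair(c, c))), cons(c, c)), cons(cons(m(c, cons(cons(c, e), c), pair(pair(e, c), pair(e, e))), m(e, cons(cons(c, e), c), cons(e, e))), c), e))  →  pair(cons(c, c), m(pair(m(m(c, cons(cons(c, e), c), c), cons(cons(c, e), c), e), cons(c, c)), cons(cons(m(c, cons(cons(c, e), c), pair(pair(e, c), pair(e, e))), m(e, cons(cons(c, e), c), cons(e, e))), c), e))   [R2 at 2.1.1]
3. pair(cons(c, c), m(pair(m(m(c, cons(cons(c, e), c), c), cons(cons(c, e), c), e), cons(c, c)), cons(cons(m(c, cons(cons(c, e), c), pair(pair(e, c), pair(e, e))), m(e, cons(cons(c, e), c), cons(e, e))), c), e))  →  pair(cons(c, c), m(pair(m(c, cons(cons(c, e), c), c), cons(c, c)), cons(cons(m(c, cons(cons(c, e), c), pair(pair(e, c), pair(e, e))), m(e, cons(cons(c, e), c), cons(e, e))), c), e))   [R2 at 2.1.1]
4. pair(cons(c, c), m(pair(m(c, cons(cons(c, e), c), c), cons(c, c)), cons(cons(m(c, cons(cons(c, e), c), pair(pair(e, c), pair(e, e))), m(e, cons(cons(c, e), c), cons(e, e))), c), e))  →  pair(cons(c, c), m(pair(c, cons(c, c)), cons(cons(m(c, cons(cons(c, e), c), pair(pair(e, c), pair(e, e))), m(e, cons(cons(c, e), c), cons(e, e))), c), e))   [R2 at 2.1.1]
5. pair(cons(c, c), m(pair(c, cons(c, c)), cons(cons(m(c, cons(cons(c, e), c), pair(pair(e, c), pair(e, e))), m(e, cons(cons(c, e), c), cons(e, e))), c), e))  →  pair(cons(c, c), m(pair(c, cons(c, c)), cons(cons(c, m(e, cons(cons(c, e), c), cons(e, e))), c), e))   [R2 at 2.2.1.1]
6. pair(cons(c, c), m(pair(c, cons(c, c)), cons(cons(c, m(e, cons(cons(c, e), c), cons(e, e))), c), e))  →  pair(cons(c, c), m(pair(c, cons(c, c)), cons(cons(c, e), c), e))   [R2 at 2.2.1.2]
7. pair(cons(c, c), m(pair(c, cons(c, c)), cons(cons(c, e), c), e))  →  pair(cons(c, c), pair(c, cons(c, c)))   [R2 at 2]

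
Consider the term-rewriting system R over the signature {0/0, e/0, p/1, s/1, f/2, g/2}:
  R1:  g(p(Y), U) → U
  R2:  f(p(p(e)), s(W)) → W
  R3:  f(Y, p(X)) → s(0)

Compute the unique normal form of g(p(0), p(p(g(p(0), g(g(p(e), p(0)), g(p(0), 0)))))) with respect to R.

1. g(p(0), p(p(g(p(0), g(g(p(e), p(0)), g(p(0), 0))))))  →  p(p(g(p(0), g(g(p(e), p(0)), g(p(0), 0)))))   [R1 at ε]
2. p(p(g(p(0), g(g(p(e), p(0)), g(p(0), 0)))))  →  p(p(g(g(p(e), p(0)), g(p(0), 0))))   [R1 at 1.1]
3. p(p(g(g(p(e), p(0)), g(p(0), 0))))  →  p(p(g(p(0), g(p(0), 0))))   [R1 at 1.1.1]
4. p(p(g(p(0), g(p(0), 0))))  →  p(p(g(p(0), 0)))   [R1 at 1.1]
5. p(p(g(p(0), 0)))  →  p(p(0))   [R1 at 1.1]

p(p(0))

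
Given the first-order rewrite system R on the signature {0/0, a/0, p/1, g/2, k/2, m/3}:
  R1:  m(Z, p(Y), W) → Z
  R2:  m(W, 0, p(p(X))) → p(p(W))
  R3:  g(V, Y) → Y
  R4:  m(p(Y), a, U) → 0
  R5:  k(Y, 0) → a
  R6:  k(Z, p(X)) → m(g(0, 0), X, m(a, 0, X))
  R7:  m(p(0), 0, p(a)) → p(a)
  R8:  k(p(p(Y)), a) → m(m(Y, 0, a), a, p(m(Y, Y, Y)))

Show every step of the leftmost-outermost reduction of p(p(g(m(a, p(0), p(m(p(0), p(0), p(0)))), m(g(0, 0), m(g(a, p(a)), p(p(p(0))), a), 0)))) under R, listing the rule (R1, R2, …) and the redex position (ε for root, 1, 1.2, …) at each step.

1. p(p(g(m(a, p(0), p(m(p(0), p(0), p(0)))), m(g(0, 0), m(g(a, p(a)), p(p(p(0))), a), 0))))  →  p(p(m(g(0, 0), m(g(a, p(a)), p(p(p(0))), a), 0)))   [R3 at 1.1]
2. p(p(m(g(0, 0), m(g(a, p(a)), p(p(p(0))), a), 0)))  →  p(p(m(0, m(g(a, p(a)), p(p(p(0))), a), 0)))   [R3 at 1.1.1]
3. p(p(m(0, m(g(a, p(a)), p(p(p(0))), a), 0)))  →  p(p(m(0, g(a, p(a)), 0)))   [R1 at 1.1.2]
4. p(p(m(0, g(a, p(a)), 0)))  →  p(p(m(0, p(a), 0)))   [R3 at 1.1.2]
5. p(p(m(0, p(a), 0)))  →  p(p(0))   [R1 at 1.1]

p(p(0))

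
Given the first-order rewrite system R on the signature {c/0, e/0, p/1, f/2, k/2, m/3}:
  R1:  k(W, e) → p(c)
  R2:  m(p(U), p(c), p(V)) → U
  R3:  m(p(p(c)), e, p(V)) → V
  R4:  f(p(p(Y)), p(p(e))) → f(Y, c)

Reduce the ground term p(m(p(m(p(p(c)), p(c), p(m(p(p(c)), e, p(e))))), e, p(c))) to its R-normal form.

1. p(m(p(m(p(p(c)), p(c), p(m(p(p(c)), e, p(e))))), e, p(c)))  →  p(m(p(p(c)), e, p(c)))   [R2 at 1.1.1]
2. p(m(p(p(c)), e, p(c)))  →  p(c)   [R3 at 1]

p(c)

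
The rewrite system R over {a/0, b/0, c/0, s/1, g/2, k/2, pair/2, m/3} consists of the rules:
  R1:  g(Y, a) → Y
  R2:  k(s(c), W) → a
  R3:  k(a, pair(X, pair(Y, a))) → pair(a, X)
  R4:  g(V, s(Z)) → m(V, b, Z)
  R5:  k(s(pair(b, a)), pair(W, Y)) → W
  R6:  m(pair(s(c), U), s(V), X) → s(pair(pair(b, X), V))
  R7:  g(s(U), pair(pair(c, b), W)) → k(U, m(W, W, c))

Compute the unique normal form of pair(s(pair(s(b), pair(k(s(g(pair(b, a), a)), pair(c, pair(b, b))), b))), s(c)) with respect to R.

1. pair(s(pair(s(b), pair(k(s(g(pair(b, a), a)), pair(c, pair(b, b))), b))), s(c))  →  pair(s(pair(s(b), pair(k(s(pair(b, a)), pair(c, pair(b, b))), b))), s(c))   [R1 at 1.1.2.1.1.1]
2. pair(s(pair(s(b), pair(k(s(pair(b, a)), pair(c, pair(b, b))), b))), s(c))  →  pair(s(pair(s(b), pair(c, b))), s(c))   [R5 at 1.1.2.1]

pair(s(pair(s(b), pair(c, b))), s(c))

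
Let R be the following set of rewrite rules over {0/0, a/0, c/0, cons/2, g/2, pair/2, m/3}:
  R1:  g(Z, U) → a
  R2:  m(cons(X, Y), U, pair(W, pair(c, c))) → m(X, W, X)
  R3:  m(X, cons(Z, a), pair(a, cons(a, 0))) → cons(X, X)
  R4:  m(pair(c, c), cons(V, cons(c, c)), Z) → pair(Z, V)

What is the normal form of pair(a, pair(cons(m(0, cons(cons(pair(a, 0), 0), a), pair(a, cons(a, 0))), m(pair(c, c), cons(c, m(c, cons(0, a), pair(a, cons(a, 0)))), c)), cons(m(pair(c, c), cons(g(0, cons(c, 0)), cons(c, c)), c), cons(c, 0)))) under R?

pair(a, pair(cons(cons(0, 0), pair(c, c)), cons(pair(c, a), cons(c, 0))))

1. pair(a, pair(cons(m(0, cons(cons(pair(a, 0), 0), a), pair(a, cons(a, 0))), m(pair(c, c), cons(c, m(c, cons(0, a), pair(a, cons(a, 0)))), c)), cons(m(pair(c, c), cons(g(0, cons(c, 0)), cons(c, c)), c), cons(c, 0))))  →  pair(a, pair(cons(cons(0, 0), m(pair(c, c), cons(c, m(c, cons(0, a), pair(a, cons(a, 0)))), c)), cons(m(pair(c, c), cons(g(0, cons(c, 0)), cons(c, c)), c), cons(c, 0))))   [R3 at 2.1.1]
2. pair(a, pair(cons(cons(0, 0), m(pair(c, c), cons(c, m(c, cons(0, a), pair(a, cons(a, 0)))), c)), cons(m(pair(c, c), cons(g(0, cons(c, 0)), cons(c, c)), c), cons(c, 0))))  →  pair(a, pair(cons(cons(0, 0), m(pair(c, c), cons(c, cons(c, c)), c)), cons(m(pair(c, c), cons(g(0, cons(c, 0)), cons(c, c)), c), cons(c, 0))))   [R3 at 2.1.2.2.2]
3. pair(a, pair(cons(cons(0, 0), m(pair(c, c), cons(c, cons(c, c)), c)), cons(m(pair(c, c), cons(g(0, cons(c, 0)), cons(c, c)), c), cons(c, 0))))  →  pair(a, pair(cons(cons(0, 0), pair(c, c)), cons(m(pair(c, c), cons(g(0, cons(c, 0)), cons(c, c)), c), cons(c, 0))))   [R4 at 2.1.2]
4. pair(a, pair(cons(cons(0, 0), pair(c, c)), cons(m(pair(c, c), cons(g(0, cons(c, 0)), cons(c, c)), c), cons(c, 0))))  →  pair(a, pair(cons(cons(0, 0), pair(c, c)), cons(pair(c, g(0, cons(c, 0))), cons(c, 0))))   [R4 at 2.2.1]
5. pair(a, pair(cons(cons(0, 0), pair(c, c)), cons(pair(c, g(0, cons(c, 0))), cons(c, 0))))  →  pair(a, pair(cons(cons(0, 0), pair(c, c)), cons(pair(c, a), cons(c, 0))))   [R1 at 2.2.1.2]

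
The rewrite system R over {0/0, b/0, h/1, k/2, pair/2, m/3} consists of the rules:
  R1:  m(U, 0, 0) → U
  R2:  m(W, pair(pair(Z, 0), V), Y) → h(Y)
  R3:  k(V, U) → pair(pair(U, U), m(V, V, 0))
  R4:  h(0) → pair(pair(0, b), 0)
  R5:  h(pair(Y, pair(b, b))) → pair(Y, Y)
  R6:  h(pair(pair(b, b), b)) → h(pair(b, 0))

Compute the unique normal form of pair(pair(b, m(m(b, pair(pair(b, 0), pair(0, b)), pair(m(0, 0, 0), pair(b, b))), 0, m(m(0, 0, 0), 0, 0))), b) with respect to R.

pair(pair(b, pair(0, 0)), b)

1. pair(pair(b, m(m(b, pair(pair(b, 0), pair(0, b)), pair(m(0, 0, 0), pair(b, b))), 0, m(m(0, 0, 0), 0, 0))), b)  →  pair(pair(b, m(h(pair(m(0, 0, 0), pair(b, b))), 0, m(m(0, 0, 0), 0, 0))), b)   [R2 at 1.2.1]
2. pair(pair(b, m(h(pair(m(0, 0, 0), pair(b, b))), 0, m(m(0, 0, 0), 0, 0))), b)  →  pair(pair(b, m(pair(m(0, 0, 0), m(0, 0, 0)), 0, m(m(0, 0, 0), 0, 0))), b)   [R5 at 1.2.1]
3. pair(pair(b, m(pair(m(0, 0, 0), m(0, 0, 0)), 0, m(m(0, 0, 0), 0, 0))), b)  →  pair(pair(b, m(pair(0, m(0, 0, 0)), 0, m(m(0, 0, 0), 0, 0))), b)   [R1 at 1.2.1.1]
4. pair(pair(b, m(pair(0, m(0, 0, 0)), 0, m(m(0, 0, 0), 0, 0))), b)  →  pair(pair(b, m(pair(0, 0), 0, m(m(0, 0, 0), 0, 0))), b)   [R1 at 1.2.1.2]
5. pair(pair(b, m(pair(0, 0), 0, m(m(0, 0, 0), 0, 0))), b)  →  pair(pair(b, m(pair(0, 0), 0, m(0, 0, 0))), b)   [R1 at 1.2.3]
6. pair(pair(b, m(pair(0, 0), 0, m(0, 0, 0))), b)  →  pair(pair(b, m(pair(0, 0), 0, 0)), b)   [R1 at 1.2.3]
7. pair(pair(b, m(pair(0, 0), 0, 0)), b)  →  pair(pair(b, pair(0, 0)), b)   [R1 at 1.2]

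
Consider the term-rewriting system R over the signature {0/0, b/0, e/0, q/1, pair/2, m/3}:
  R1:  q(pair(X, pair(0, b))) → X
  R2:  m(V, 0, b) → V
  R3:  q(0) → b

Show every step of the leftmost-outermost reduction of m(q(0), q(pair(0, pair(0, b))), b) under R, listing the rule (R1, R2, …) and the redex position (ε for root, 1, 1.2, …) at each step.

1. m(q(0), q(pair(0, pair(0, b))), b)  →  m(b, q(pair(0, pair(0, b))), b)   [R3 at 1]
2. m(b, q(pair(0, pair(0, b))), b)  →  m(b, 0, b)   [R1 at 2]
3. m(b, 0, b)  →  b   [R2 at ε]

b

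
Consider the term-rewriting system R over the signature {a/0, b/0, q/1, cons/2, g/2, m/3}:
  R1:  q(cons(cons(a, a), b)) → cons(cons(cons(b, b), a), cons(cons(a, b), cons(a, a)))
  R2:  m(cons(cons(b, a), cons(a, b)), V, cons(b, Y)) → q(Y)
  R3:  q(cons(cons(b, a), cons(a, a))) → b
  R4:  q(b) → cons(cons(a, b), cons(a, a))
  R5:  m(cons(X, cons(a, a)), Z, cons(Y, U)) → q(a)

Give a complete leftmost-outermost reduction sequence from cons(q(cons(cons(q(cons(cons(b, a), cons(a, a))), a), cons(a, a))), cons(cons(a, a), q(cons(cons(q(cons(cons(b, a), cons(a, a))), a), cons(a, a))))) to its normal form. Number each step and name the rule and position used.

cons(b, cons(cons(a, a), b))

1. cons(q(cons(cons(q(cons(cons(b, a), cons(a, a))), a), cons(a, a))), cons(cons(a, a), q(cons(cons(q(cons(cons(b, a), cons(a, a))), a), cons(a, a)))))  →  cons(q(cons(cons(b, a), cons(a, a))), cons(cons(a, a), q(cons(cons(q(cons(cons(b, a), cons(a, a))), a), cons(a, a)))))   [R3 at 1.1.1.1]
2. cons(q(cons(cons(b, a), cons(a, a))), cons(cons(a, a), q(cons(cons(q(cons(cons(b, a), cons(a, a))), a), cons(a, a)))))  →  cons(b, cons(cons(a, a), q(cons(cons(q(cons(cons(b, a), cons(a, a))), a), cons(a, a)))))   [R3 at 1]
3. cons(b, cons(cons(a, a), q(cons(cons(q(cons(cons(b, a), cons(a, a))), a), cons(a, a)))))  →  cons(b, cons(cons(a, a), q(cons(cons(b, a), cons(a, a)))))   [R3 at 2.2.1.1.1]
4. cons(b, cons(cons(a, a), q(cons(cons(b, a), cons(a, a)))))  →  cons(b, cons(cons(a, a), b))   [R3 at 2.2]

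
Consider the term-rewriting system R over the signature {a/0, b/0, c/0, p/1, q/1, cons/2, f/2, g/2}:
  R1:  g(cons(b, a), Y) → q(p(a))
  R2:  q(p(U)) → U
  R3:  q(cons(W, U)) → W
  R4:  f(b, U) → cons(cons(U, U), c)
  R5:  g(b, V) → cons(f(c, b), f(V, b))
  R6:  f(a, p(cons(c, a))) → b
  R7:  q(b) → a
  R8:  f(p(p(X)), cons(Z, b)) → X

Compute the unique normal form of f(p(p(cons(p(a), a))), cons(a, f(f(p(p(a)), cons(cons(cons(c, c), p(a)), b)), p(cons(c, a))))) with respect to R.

cons(p(a), a)

1. f(p(p(cons(p(a), a))), cons(a, f(f(p(p(a)), cons(cons(cons(c, c), p(a)), b)), p(cons(c, a)))))  →  f(p(p(cons(p(a), a))), cons(a, f(a, p(cons(c, a)))))   [R8 at 2.2.1]
2. f(p(p(cons(p(a), a))), cons(a, f(a, p(cons(c, a)))))  →  f(p(p(cons(p(a), a))), cons(a, b))   [R6 at 2.2]
3. f(p(p(cons(p(a), a))), cons(a, b))  →  cons(p(a), a)   [R8 at ε]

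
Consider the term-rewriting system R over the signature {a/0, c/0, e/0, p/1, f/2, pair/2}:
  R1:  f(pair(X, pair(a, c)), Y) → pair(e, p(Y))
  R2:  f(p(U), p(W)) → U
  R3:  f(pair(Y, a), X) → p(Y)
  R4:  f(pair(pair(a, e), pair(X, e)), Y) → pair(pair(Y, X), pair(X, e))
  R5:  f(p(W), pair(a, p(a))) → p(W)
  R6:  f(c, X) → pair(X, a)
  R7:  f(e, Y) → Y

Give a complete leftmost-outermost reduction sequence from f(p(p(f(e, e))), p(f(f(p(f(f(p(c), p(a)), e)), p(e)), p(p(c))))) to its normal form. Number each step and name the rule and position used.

1. f(p(p(f(e, e))), p(f(f(p(f(f(p(c), p(a)), e)), p(e)), p(p(c)))))  →  p(f(e, e))   [R2 at ε]
2. p(f(e, e))  →  p(e)   [R7 at 1]

p(e)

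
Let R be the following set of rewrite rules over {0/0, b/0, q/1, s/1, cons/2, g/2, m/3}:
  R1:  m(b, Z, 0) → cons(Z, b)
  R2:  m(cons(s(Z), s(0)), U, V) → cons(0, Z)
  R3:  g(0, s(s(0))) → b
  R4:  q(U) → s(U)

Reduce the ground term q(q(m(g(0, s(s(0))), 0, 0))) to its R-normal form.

s(s(cons(0, b)))

1. q(q(m(g(0, s(s(0))), 0, 0)))  →  s(q(m(g(0, s(s(0))), 0, 0)))   [R4 at ε]
2. s(q(m(g(0, s(s(0))), 0, 0)))  →  s(s(m(g(0, s(s(0))), 0, 0)))   [R4 at 1]
3. s(s(m(g(0, s(s(0))), 0, 0)))  →  s(s(m(b, 0, 0)))   [R3 at 1.1.1]
4. s(s(m(b, 0, 0)))  →  s(s(cons(0, b)))   [R1 at 1.1]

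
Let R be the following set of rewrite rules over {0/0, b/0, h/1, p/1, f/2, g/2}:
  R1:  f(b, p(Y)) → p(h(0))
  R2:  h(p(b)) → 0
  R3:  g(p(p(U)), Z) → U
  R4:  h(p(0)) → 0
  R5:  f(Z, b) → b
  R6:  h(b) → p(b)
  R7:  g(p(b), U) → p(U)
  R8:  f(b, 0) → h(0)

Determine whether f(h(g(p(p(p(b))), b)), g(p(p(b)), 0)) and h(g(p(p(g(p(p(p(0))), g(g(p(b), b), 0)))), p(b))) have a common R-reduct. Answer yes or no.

Reduce t₁ = f(h(g(p(p(p(b))), b)), g(p(p(b)), 0)):
1. f(h(g(p(p(p(b))), b)), g(p(p(b)), 0))  →  f(h(p(b)), g(p(p(b)), 0))   [R3 at 1.1]
2. f(h(p(b)), g(p(p(b)), 0))  →  f(0, g(p(p(b)), 0))   [R2 at 1]
3. f(0, g(p(p(b)), 0))  →  f(0, b)   [R3 at 2]
4. f(0, b)  →  b   [R5 at ε]

Reduce t₂ = h(g(p(p(g(p(p(p(0))), g(g(p(b), b), 0)))), p(b))):
1. h(g(p(p(g(p(p(p(0))), g(g(p(b), b), 0)))), p(b)))  →  h(g(p(p(p(0))), g(g(p(b), b), 0)))   [R3 at 1]
2. h(g(p(p(p(0))), g(g(p(b), b), 0)))  →  h(p(0))   [R3 at 1]
3. h(p(0))  →  0   [R4 at ε]

no — NF(t₁) = b, NF(t₂) = 0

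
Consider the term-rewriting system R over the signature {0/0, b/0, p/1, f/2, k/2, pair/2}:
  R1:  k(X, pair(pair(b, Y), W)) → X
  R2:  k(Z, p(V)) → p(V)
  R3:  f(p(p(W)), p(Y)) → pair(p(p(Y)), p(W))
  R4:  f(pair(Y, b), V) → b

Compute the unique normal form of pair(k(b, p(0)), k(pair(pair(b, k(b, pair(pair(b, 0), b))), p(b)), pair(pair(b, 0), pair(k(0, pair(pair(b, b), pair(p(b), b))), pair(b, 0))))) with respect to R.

pair(p(0), pair(pair(b, b), p(b)))

1. pair(k(b, p(0)), k(pair(pair(b, k(b, pair(pair(b, 0), b))), p(b)), pair(pair(b, 0), pair(k(0, pair(pair(b, b), pair(p(b), b))), pair(b, 0)))))  →  pair(p(0), k(pair(pair(b, k(b, pair(pair(b, 0), b))), p(b)), pair(pair(b, 0), pair(k(0, pair(pair(b, b), pair(p(b), b))), pair(b, 0)))))   [R2 at 1]
2. pair(p(0), k(pair(pair(b, k(b, pair(pair(b, 0), b))), p(b)), pair(pair(b, 0), pair(k(0, pair(pair(b, b), pair(p(b), b))), pair(b, 0)))))  →  pair(p(0), pair(pair(b, k(b, pair(pair(b, 0), b))), p(b)))   [R1 at 2]
3. pair(p(0), pair(pair(b, k(b, pair(pair(b, 0), b))), p(b)))  →  pair(p(0), pair(pair(b, b), p(b)))   [R1 at 2.1.2]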